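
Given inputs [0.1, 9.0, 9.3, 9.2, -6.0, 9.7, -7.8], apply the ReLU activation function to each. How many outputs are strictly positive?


ReLU(x) = max(0, x) for each element:
ReLU(0.1) = 0.1
ReLU(9.0) = 9.0
ReLU(9.3) = 9.3
ReLU(9.2) = 9.2
ReLU(-6.0) = 0
ReLU(9.7) = 9.7
ReLU(-7.8) = 0
Active neurons (>0): 5

5


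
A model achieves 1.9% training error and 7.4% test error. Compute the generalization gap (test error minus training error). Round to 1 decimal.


Generalization gap = test_error - train_error
= 7.4 - 1.9
= 5.5%
A moderate gap.

5.5


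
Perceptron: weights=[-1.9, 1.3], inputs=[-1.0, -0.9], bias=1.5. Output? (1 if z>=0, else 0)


z = w . x + b
= -1.9*-1.0 + 1.3*-0.9 + 1.5
= 1.9 + -1.17 + 1.5
= 0.73 + 1.5
= 2.23
Since z = 2.23 >= 0, output = 1

1


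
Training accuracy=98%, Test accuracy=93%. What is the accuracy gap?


Gap = train_accuracy - test_accuracy
= 98 - 93
= 5%
This moderate gap may indicate mild overfitting.

5


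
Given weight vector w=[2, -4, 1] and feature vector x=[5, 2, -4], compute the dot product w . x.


Element-wise products:
2 * 5 = 10
-4 * 2 = -8
1 * -4 = -4
Sum = 10 + -8 + -4
= -2

-2


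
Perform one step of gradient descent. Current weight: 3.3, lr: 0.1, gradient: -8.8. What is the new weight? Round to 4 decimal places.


w_new = w_old - lr * gradient
= 3.3 - 0.1 * -8.8
= 3.3 - (-0.88)
= 4.1800

4.1800


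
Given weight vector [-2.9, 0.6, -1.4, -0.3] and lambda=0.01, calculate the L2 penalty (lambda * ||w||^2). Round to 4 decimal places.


Squaring each weight:
(-2.9)^2 = 8.41
0.6^2 = 0.36
(-1.4)^2 = 1.96
(-0.3)^2 = 0.09
Sum of squares = 10.82
Penalty = 0.01 * 10.82 = 0.1082

0.1082


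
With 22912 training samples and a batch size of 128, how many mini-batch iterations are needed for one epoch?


Iterations per epoch = dataset_size / batch_size
= 22912 / 128
= 179

179


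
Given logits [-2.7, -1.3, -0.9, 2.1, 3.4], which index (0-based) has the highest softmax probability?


Softmax is a monotonic transformation, so it preserves the argmax.
We need to find the index of the maximum logit.
Index 0: -2.7
Index 1: -1.3
Index 2: -0.9
Index 3: 2.1
Index 4: 3.4
Maximum logit = 3.4 at index 4

4


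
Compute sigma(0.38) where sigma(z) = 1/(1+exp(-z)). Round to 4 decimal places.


sigmoid(z) = 1 / (1 + exp(-z))
exp(-(0.38)) = exp(-0.38) = 0.6839
1 + 0.6839 = 1.6839
1 / 1.6839 = 0.5939

0.5939


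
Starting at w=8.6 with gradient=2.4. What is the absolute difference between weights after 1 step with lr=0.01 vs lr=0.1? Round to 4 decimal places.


With lr=0.01: w_new = 8.6 - 0.01 * 2.4 = 8.576
With lr=0.1: w_new = 8.6 - 0.1 * 2.4 = 8.36
Absolute difference = |8.576 - 8.36|
= 0.2160

0.2160


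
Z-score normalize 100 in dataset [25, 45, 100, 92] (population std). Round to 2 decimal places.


Mean = (25 + 45 + 100 + 92) / 4 = 65.5
Variance = sum((x_i - mean)^2) / n = 988.25
Std = sqrt(988.25) = 31.4364
Z = (x - mean) / std
= (100 - 65.5) / 31.4364
= 34.5 / 31.4364
= 1.10

1.10


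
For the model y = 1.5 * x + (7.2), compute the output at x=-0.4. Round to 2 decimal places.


y = 1.5 * -0.4 + (7.2)
= -0.6 + (7.2)
= 6.60

6.60


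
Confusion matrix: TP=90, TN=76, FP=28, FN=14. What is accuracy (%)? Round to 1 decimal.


Accuracy = (TP + TN) / (TP + TN + FP + FN) * 100
= (90 + 76) / (90 + 76 + 28 + 14)
= 166 / 208
= 0.7981
= 79.8%

79.8


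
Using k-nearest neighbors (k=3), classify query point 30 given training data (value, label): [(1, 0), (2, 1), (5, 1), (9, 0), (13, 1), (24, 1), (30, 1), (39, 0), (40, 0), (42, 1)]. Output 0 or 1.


Distances from query 30:
Point 30 (class 1): distance = 0
Point 24 (class 1): distance = 6
Point 39 (class 0): distance = 9
K=3 nearest neighbors: classes = [1, 1, 0]
Votes for class 1: 2 / 3
Majority vote => class 1

1


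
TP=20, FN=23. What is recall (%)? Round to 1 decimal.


Recall = TP / (TP + FN) * 100
= 20 / (20 + 23)
= 20 / 43
= 0.4651
= 46.5%

46.5


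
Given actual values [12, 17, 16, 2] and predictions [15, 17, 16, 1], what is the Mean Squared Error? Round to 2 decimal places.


Differences: [-3, 0, 0, 1]
Squared errors: [9, 0, 0, 1]
Sum of squared errors = 10
MSE = 10 / 4 = 2.50

2.50


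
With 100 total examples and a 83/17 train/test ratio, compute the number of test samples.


Train samples = 100 * 83% = 83
Test samples = 100 - 83
= 17

17


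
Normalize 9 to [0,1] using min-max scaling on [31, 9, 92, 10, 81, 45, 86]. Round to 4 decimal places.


Min = 9, Max = 92
Range = 92 - 9 = 83
Scaled = (x - min) / (max - min)
= (9 - 9) / 83
= 0 / 83
= 0.0000

0.0000


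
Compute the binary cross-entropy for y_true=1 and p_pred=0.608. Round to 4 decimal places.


For y=1: Loss = -log(p)
= -log(0.608)
= -(-0.4976)
= 0.4976

0.4976


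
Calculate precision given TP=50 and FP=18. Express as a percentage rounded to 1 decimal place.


Precision = TP / (TP + FP) * 100
= 50 / (50 + 18)
= 50 / 68
= 0.7353
= 73.5%

73.5


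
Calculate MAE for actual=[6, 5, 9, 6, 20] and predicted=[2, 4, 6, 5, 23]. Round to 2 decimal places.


Absolute errors: [4, 1, 3, 1, 3]
Sum of absolute errors = 12
MAE = 12 / 5 = 2.40

2.40


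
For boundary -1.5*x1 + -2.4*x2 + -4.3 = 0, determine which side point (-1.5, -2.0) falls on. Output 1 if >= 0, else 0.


Compute -1.5 * -1.5 + -2.4 * -2.0 + -4.3
= 2.25 + 4.8 + -4.3
= 2.75
Since 2.75 >= 0, the point is on the positive side.

1


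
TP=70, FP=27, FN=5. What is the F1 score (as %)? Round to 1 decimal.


Precision = TP / (TP + FP) = 70 / 97 = 0.7216
Recall = TP / (TP + FN) = 70 / 75 = 0.9333
F1 = 2 * P * R / (P + R)
= 2 * 0.7216 * 0.9333 / (0.7216 + 0.9333)
= 1.3471 / 1.655
= 0.814
As percentage: 81.4%

81.4


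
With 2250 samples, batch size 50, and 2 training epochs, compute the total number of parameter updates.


Iterations per epoch = 2250 / 50 = 45
Total updates = iterations_per_epoch * epochs
= 45 * 2
= 90

90


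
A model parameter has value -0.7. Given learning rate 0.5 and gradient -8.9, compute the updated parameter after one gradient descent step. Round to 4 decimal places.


w_new = w_old - lr * gradient
= -0.7 - 0.5 * -8.9
= -0.7 - (-4.45)
= 3.7500

3.7500


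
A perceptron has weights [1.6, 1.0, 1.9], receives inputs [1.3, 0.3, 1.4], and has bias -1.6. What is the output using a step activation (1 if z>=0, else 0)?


z = w . x + b
= 1.6*1.3 + 1.0*0.3 + 1.9*1.4 + -1.6
= 2.08 + 0.3 + 2.66 + -1.6
= 5.04 + -1.6
= 3.44
Since z = 3.44 >= 0, output = 1

1


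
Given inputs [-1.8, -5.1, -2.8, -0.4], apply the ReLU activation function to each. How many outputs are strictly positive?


ReLU(x) = max(0, x) for each element:
ReLU(-1.8) = 0
ReLU(-5.1) = 0
ReLU(-2.8) = 0
ReLU(-0.4) = 0
Active neurons (>0): 0

0


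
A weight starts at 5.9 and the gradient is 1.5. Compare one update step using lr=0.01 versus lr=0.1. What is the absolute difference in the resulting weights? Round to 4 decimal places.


With lr=0.01: w_new = 5.9 - 0.01 * 1.5 = 5.885
With lr=0.1: w_new = 5.9 - 0.1 * 1.5 = 5.75
Absolute difference = |5.885 - 5.75|
= 0.1350

0.1350


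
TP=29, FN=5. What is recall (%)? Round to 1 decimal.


Recall = TP / (TP + FN) * 100
= 29 / (29 + 5)
= 29 / 34
= 0.8529
= 85.3%

85.3


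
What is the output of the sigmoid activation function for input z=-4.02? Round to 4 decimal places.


sigmoid(z) = 1 / (1 + exp(-z))
exp(-(-4.02)) = exp(4.02) = 55.7011
1 + 55.7011 = 56.7011
1 / 56.7011 = 0.0176

0.0176


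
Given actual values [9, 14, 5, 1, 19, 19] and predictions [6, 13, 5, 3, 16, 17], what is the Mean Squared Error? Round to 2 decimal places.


Differences: [3, 1, 0, -2, 3, 2]
Squared errors: [9, 1, 0, 4, 9, 4]
Sum of squared errors = 27
MSE = 27 / 6 = 4.50

4.50


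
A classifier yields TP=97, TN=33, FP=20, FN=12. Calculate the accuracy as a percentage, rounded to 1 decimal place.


Accuracy = (TP + TN) / (TP + TN + FP + FN) * 100
= (97 + 33) / (97 + 33 + 20 + 12)
= 130 / 162
= 0.8025
= 80.2%

80.2


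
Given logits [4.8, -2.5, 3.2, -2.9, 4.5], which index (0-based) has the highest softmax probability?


Softmax is a monotonic transformation, so it preserves the argmax.
We need to find the index of the maximum logit.
Index 0: 4.8
Index 1: -2.5
Index 2: 3.2
Index 3: -2.9
Index 4: 4.5
Maximum logit = 4.8 at index 0

0


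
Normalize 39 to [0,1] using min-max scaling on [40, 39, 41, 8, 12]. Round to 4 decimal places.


Min = 8, Max = 41
Range = 41 - 8 = 33
Scaled = (x - min) / (max - min)
= (39 - 8) / 33
= 31 / 33
= 0.9394

0.9394


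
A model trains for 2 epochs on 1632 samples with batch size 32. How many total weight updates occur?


Iterations per epoch = 1632 / 32 = 51
Total updates = iterations_per_epoch * epochs
= 51 * 2
= 102

102


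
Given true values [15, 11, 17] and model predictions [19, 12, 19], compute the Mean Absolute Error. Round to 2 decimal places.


Absolute errors: [4, 1, 2]
Sum of absolute errors = 7
MAE = 7 / 3 = 2.33

2.33


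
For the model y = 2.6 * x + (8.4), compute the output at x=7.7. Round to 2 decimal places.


y = 2.6 * 7.7 + (8.4)
= 20.02 + (8.4)
= 28.42

28.42


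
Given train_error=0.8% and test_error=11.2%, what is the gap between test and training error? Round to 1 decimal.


Generalization gap = test_error - train_error
= 11.2 - 0.8
= 10.4%
A large gap suggests overfitting.

10.4


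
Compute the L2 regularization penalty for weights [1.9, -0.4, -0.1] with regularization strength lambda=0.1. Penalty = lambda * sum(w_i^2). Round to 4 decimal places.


Squaring each weight:
1.9^2 = 3.61
(-0.4)^2 = 0.16
(-0.1)^2 = 0.01
Sum of squares = 3.78
Penalty = 0.1 * 3.78 = 0.3780

0.3780


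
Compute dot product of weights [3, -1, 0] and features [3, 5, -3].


Element-wise products:
3 * 3 = 9
-1 * 5 = -5
0 * -3 = 0
Sum = 9 + -5 + 0
= 4

4


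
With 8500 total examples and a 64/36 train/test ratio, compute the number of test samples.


Train samples = 8500 * 64% = 5440
Test samples = 8500 - 5440
= 3060

3060


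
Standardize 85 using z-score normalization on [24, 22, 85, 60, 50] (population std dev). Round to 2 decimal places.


Mean = (24 + 22 + 85 + 60 + 50) / 5 = 48.2
Variance = sum((x_i - mean)^2) / n = 553.76
Std = sqrt(553.76) = 23.5321
Z = (x - mean) / std
= (85 - 48.2) / 23.5321
= 36.8 / 23.5321
= 1.56

1.56


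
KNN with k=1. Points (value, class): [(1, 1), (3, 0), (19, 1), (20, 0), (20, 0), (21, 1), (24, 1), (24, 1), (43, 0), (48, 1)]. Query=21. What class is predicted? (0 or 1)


Distances from query 21:
Point 21 (class 1): distance = 0
K=1 nearest neighbors: classes = [1]
Votes for class 1: 1 / 1
Majority vote => class 1

1


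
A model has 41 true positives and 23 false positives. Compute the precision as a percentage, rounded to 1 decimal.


Precision = TP / (TP + FP) * 100
= 41 / (41 + 23)
= 41 / 64
= 0.6406
= 64.1%

64.1


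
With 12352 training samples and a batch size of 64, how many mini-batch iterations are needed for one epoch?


Iterations per epoch = dataset_size / batch_size
= 12352 / 64
= 193

193


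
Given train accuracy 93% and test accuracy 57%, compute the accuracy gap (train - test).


Gap = train_accuracy - test_accuracy
= 93 - 57
= 36%
This large gap strongly indicates overfitting.

36


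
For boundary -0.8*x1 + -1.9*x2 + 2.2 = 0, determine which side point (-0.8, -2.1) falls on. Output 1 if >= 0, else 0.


Compute -0.8 * -0.8 + -1.9 * -2.1 + 2.2
= 0.64 + 3.99 + 2.2
= 6.83
Since 6.83 >= 0, the point is on the positive side.

1


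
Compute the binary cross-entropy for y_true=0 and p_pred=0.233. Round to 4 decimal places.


For y=0: Loss = -log(1-p)
= -log(1 - 0.233)
= -log(0.767)
= -(-0.2653)
= 0.2653

0.2653


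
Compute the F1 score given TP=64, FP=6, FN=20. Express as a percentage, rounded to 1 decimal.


Precision = TP / (TP + FP) = 64 / 70 = 0.9143
Recall = TP / (TP + FN) = 64 / 84 = 0.7619
F1 = 2 * P * R / (P + R)
= 2 * 0.9143 * 0.7619 / (0.9143 + 0.7619)
= 1.3932 / 1.6762
= 0.8312
As percentage: 83.1%

83.1


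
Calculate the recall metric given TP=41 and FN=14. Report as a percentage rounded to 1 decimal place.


Recall = TP / (TP + FN) * 100
= 41 / (41 + 14)
= 41 / 55
= 0.7455
= 74.5%

74.5


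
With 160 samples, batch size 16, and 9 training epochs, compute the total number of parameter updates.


Iterations per epoch = 160 / 16 = 10
Total updates = iterations_per_epoch * epochs
= 10 * 9
= 90

90


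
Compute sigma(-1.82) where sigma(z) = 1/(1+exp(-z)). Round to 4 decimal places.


sigmoid(z) = 1 / (1 + exp(-z))
exp(-(-1.82)) = exp(1.82) = 6.1719
1 + 6.1719 = 7.1719
1 / 7.1719 = 0.1394

0.1394


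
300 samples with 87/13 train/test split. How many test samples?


Train samples = 300 * 87% = 261
Test samples = 300 - 261
= 39

39


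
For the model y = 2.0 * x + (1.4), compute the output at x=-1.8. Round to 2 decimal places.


y = 2.0 * -1.8 + (1.4)
= -3.6 + (1.4)
= -2.20

-2.20


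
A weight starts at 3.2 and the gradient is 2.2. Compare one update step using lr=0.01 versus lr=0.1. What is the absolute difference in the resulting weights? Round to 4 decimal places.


With lr=0.01: w_new = 3.2 - 0.01 * 2.2 = 3.178
With lr=0.1: w_new = 3.2 - 0.1 * 2.2 = 2.98
Absolute difference = |3.178 - 2.98|
= 0.1980

0.1980


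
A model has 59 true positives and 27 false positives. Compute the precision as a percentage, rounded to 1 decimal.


Precision = TP / (TP + FP) * 100
= 59 / (59 + 27)
= 59 / 86
= 0.686
= 68.6%

68.6


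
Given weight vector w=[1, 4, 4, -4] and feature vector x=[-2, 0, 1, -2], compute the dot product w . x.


Element-wise products:
1 * -2 = -2
4 * 0 = 0
4 * 1 = 4
-4 * -2 = 8
Sum = -2 + 0 + 4 + 8
= 10

10


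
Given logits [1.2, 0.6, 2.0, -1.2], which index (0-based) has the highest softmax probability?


Softmax is a monotonic transformation, so it preserves the argmax.
We need to find the index of the maximum logit.
Index 0: 1.2
Index 1: 0.6
Index 2: 2.0
Index 3: -1.2
Maximum logit = 2.0 at index 2

2


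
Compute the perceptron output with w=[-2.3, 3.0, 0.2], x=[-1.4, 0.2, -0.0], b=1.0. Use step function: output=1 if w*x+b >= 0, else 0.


z = w . x + b
= -2.3*-1.4 + 3.0*0.2 + 0.2*-0.0 + 1.0
= 3.22 + 0.6 + -0.0 + 1.0
= 3.82 + 1.0
= 4.82
Since z = 4.82 >= 0, output = 1

1


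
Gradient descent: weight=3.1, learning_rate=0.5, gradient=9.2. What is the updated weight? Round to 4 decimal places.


w_new = w_old - lr * gradient
= 3.1 - 0.5 * 9.2
= 3.1 - (4.6)
= -1.5000

-1.5000


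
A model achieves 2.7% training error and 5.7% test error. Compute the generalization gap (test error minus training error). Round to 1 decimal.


Generalization gap = test_error - train_error
= 5.7 - 2.7
= 3.0%
A moderate gap.

3.0


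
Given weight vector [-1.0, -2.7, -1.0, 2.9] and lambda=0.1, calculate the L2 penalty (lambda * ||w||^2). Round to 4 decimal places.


Squaring each weight:
(-1.0)^2 = 1.0
(-2.7)^2 = 7.29
(-1.0)^2 = 1.0
2.9^2 = 8.41
Sum of squares = 17.7
Penalty = 0.1 * 17.7 = 1.7700

1.7700


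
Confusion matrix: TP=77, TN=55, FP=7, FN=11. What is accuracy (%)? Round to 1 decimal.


Accuracy = (TP + TN) / (TP + TN + FP + FN) * 100
= (77 + 55) / (77 + 55 + 7 + 11)
= 132 / 150
= 0.88
= 88.0%

88.0


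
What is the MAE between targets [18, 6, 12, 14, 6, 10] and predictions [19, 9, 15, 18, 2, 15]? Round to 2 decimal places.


Absolute errors: [1, 3, 3, 4, 4, 5]
Sum of absolute errors = 20
MAE = 20 / 6 = 3.33

3.33


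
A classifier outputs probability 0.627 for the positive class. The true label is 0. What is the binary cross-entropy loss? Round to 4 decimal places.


For y=0: Loss = -log(1-p)
= -log(1 - 0.627)
= -log(0.373)
= -(-0.9862)
= 0.9862

0.9862


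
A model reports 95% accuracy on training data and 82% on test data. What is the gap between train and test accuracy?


Gap = train_accuracy - test_accuracy
= 95 - 82
= 13%
This gap suggests the model is overfitting.

13


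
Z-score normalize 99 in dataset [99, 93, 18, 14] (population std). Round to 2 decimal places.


Mean = (99 + 93 + 18 + 14) / 4 = 56.0
Variance = sum((x_i - mean)^2) / n = 1606.5
Std = sqrt(1606.5) = 40.0812
Z = (x - mean) / std
= (99 - 56.0) / 40.0812
= 43.0 / 40.0812
= 1.07

1.07


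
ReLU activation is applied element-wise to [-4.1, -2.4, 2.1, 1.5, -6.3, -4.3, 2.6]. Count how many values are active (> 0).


ReLU(x) = max(0, x) for each element:
ReLU(-4.1) = 0
ReLU(-2.4) = 0
ReLU(2.1) = 2.1
ReLU(1.5) = 1.5
ReLU(-6.3) = 0
ReLU(-4.3) = 0
ReLU(2.6) = 2.6
Active neurons (>0): 3

3


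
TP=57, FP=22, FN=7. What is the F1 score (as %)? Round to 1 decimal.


Precision = TP / (TP + FP) = 57 / 79 = 0.7215
Recall = TP / (TP + FN) = 57 / 64 = 0.8906
F1 = 2 * P * R / (P + R)
= 2 * 0.7215 * 0.8906 / (0.7215 + 0.8906)
= 1.2852 / 1.6121
= 0.7972
As percentage: 79.7%

79.7


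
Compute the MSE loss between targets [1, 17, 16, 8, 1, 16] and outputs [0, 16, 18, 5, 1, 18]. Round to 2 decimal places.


Differences: [1, 1, -2, 3, 0, -2]
Squared errors: [1, 1, 4, 9, 0, 4]
Sum of squared errors = 19
MSE = 19 / 6 = 3.17

3.17


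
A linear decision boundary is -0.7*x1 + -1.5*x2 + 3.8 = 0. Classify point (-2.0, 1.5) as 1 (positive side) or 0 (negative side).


Compute -0.7 * -2.0 + -1.5 * 1.5 + 3.8
= 1.4 + -2.25 + 3.8
= 2.95
Since 2.95 >= 0, the point is on the positive side.

1


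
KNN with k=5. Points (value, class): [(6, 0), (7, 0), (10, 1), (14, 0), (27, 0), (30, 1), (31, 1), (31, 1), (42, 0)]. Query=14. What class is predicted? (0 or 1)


Distances from query 14:
Point 14 (class 0): distance = 0
Point 10 (class 1): distance = 4
Point 7 (class 0): distance = 7
Point 6 (class 0): distance = 8
Point 27 (class 0): distance = 13
K=5 nearest neighbors: classes = [0, 1, 0, 0, 0]
Votes for class 1: 1 / 5
Majority vote => class 0

0


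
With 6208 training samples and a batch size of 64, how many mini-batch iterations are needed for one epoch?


Iterations per epoch = dataset_size / batch_size
= 6208 / 64
= 97

97


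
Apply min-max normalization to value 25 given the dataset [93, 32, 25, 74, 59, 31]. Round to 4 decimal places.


Min = 25, Max = 93
Range = 93 - 25 = 68
Scaled = (x - min) / (max - min)
= (25 - 25) / 68
= 0 / 68
= 0.0000

0.0000


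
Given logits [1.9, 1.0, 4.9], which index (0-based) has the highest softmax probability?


Softmax is a monotonic transformation, so it preserves the argmax.
We need to find the index of the maximum logit.
Index 0: 1.9
Index 1: 1.0
Index 2: 4.9
Maximum logit = 4.9 at index 2

2


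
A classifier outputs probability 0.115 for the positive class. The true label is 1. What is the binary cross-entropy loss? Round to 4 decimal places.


For y=1: Loss = -log(p)
= -log(0.115)
= -(-2.1628)
= 2.1628

2.1628


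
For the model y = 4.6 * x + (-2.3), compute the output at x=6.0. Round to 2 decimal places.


y = 4.6 * 6.0 + (-2.3)
= 27.6 + (-2.3)
= 25.30

25.30


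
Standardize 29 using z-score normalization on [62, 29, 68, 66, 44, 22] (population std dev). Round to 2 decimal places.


Mean = (62 + 29 + 68 + 66 + 44 + 22) / 6 = 48.5
Variance = sum((x_i - mean)^2) / n = 328.5833
Std = sqrt(328.5833) = 18.1269
Z = (x - mean) / std
= (29 - 48.5) / 18.1269
= -19.5 / 18.1269
= -1.08

-1.08


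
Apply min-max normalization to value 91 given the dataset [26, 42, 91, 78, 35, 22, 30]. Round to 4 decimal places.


Min = 22, Max = 91
Range = 91 - 22 = 69
Scaled = (x - min) / (max - min)
= (91 - 22) / 69
= 69 / 69
= 1.0000

1.0000


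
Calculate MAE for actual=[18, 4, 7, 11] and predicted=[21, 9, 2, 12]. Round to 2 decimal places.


Absolute errors: [3, 5, 5, 1]
Sum of absolute errors = 14
MAE = 14 / 4 = 3.50

3.50


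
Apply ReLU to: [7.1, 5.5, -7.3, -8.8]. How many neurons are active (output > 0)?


ReLU(x) = max(0, x) for each element:
ReLU(7.1) = 7.1
ReLU(5.5) = 5.5
ReLU(-7.3) = 0
ReLU(-8.8) = 0
Active neurons (>0): 2

2


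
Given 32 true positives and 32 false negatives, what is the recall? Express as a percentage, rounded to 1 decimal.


Recall = TP / (TP + FN) * 100
= 32 / (32 + 32)
= 32 / 64
= 0.5
= 50.0%

50.0


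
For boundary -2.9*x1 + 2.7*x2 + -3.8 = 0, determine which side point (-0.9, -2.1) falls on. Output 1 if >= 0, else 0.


Compute -2.9 * -0.9 + 2.7 * -2.1 + -3.8
= 2.61 + -5.67 + -3.8
= -6.86
Since -6.86 < 0, the point is on the negative side.

0


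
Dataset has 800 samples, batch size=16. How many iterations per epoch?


Iterations per epoch = dataset_size / batch_size
= 800 / 16
= 50

50


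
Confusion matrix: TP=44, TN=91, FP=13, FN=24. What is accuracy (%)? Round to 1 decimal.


Accuracy = (TP + TN) / (TP + TN + FP + FN) * 100
= (44 + 91) / (44 + 91 + 13 + 24)
= 135 / 172
= 0.7849
= 78.5%

78.5


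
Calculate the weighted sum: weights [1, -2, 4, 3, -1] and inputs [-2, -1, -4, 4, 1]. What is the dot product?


Element-wise products:
1 * -2 = -2
-2 * -1 = 2
4 * -4 = -16
3 * 4 = 12
-1 * 1 = -1
Sum = -2 + 2 + -16 + 12 + -1
= -5

-5


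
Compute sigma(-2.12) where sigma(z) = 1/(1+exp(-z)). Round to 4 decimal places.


sigmoid(z) = 1 / (1 + exp(-z))
exp(-(-2.12)) = exp(2.12) = 8.3311
1 + 8.3311 = 9.3311
1 / 9.3311 = 0.1072

0.1072


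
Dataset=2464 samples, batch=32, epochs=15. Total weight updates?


Iterations per epoch = 2464 / 32 = 77
Total updates = iterations_per_epoch * epochs
= 77 * 15
= 1155

1155


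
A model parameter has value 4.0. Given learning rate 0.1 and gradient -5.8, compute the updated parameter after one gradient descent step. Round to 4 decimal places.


w_new = w_old - lr * gradient
= 4.0 - 0.1 * -5.8
= 4.0 - (-0.58)
= 4.5800

4.5800


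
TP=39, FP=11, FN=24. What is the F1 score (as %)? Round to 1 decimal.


Precision = TP / (TP + FP) = 39 / 50 = 0.78
Recall = TP / (TP + FN) = 39 / 63 = 0.619
F1 = 2 * P * R / (P + R)
= 2 * 0.78 * 0.619 / (0.78 + 0.619)
= 0.9657 / 1.399
= 0.6903
As percentage: 69.0%

69.0


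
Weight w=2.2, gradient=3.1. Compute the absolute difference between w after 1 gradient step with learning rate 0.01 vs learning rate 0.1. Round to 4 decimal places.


With lr=0.01: w_new = 2.2 - 0.01 * 3.1 = 2.169
With lr=0.1: w_new = 2.2 - 0.1 * 3.1 = 1.89
Absolute difference = |2.169 - 1.89|
= 0.2790

0.2790


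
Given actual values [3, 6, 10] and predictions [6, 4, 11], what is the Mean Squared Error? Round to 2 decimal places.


Differences: [-3, 2, -1]
Squared errors: [9, 4, 1]
Sum of squared errors = 14
MSE = 14 / 3 = 4.67

4.67


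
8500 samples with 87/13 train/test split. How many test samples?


Train samples = 8500 * 87% = 7395
Test samples = 8500 - 7395
= 1105

1105


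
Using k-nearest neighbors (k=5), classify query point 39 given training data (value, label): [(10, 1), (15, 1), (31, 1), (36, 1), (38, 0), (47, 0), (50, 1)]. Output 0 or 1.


Distances from query 39:
Point 38 (class 0): distance = 1
Point 36 (class 1): distance = 3
Point 47 (class 0): distance = 8
Point 31 (class 1): distance = 8
Point 50 (class 1): distance = 11
K=5 nearest neighbors: classes = [0, 1, 0, 1, 1]
Votes for class 1: 3 / 5
Majority vote => class 1

1


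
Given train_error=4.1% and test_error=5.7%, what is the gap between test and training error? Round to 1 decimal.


Generalization gap = test_error - train_error
= 5.7 - 4.1
= 1.6%
A small gap suggests good generalization.

1.6


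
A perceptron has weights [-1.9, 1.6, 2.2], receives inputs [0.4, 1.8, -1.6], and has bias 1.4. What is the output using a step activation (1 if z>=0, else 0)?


z = w . x + b
= -1.9*0.4 + 1.6*1.8 + 2.2*-1.6 + 1.4
= -0.76 + 2.88 + -3.52 + 1.4
= -1.4 + 1.4
= -0.0
Since z = -0.0 >= 0, output = 1

1


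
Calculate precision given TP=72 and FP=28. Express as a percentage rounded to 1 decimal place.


Precision = TP / (TP + FP) * 100
= 72 / (72 + 28)
= 72 / 100
= 0.72
= 72.0%

72.0


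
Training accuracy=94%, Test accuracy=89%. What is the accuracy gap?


Gap = train_accuracy - test_accuracy
= 94 - 89
= 5%
This moderate gap may indicate mild overfitting.

5


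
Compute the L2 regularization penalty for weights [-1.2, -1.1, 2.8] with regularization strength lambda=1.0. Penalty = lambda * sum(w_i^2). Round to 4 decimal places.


Squaring each weight:
(-1.2)^2 = 1.44
(-1.1)^2 = 1.21
2.8^2 = 7.84
Sum of squares = 10.49
Penalty = 1.0 * 10.49 = 10.4900

10.4900


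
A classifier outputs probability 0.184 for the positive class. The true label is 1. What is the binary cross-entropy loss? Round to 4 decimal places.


For y=1: Loss = -log(p)
= -log(0.184)
= -(-1.6928)
= 1.6928

1.6928


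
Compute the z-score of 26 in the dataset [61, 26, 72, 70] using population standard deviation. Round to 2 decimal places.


Mean = (61 + 26 + 72 + 70) / 4 = 57.25
Variance = sum((x_i - mean)^2) / n = 342.6875
Std = sqrt(342.6875) = 18.5118
Z = (x - mean) / std
= (26 - 57.25) / 18.5118
= -31.25 / 18.5118
= -1.69

-1.69


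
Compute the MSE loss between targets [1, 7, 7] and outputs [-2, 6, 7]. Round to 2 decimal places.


Differences: [3, 1, 0]
Squared errors: [9, 1, 0]
Sum of squared errors = 10
MSE = 10 / 3 = 3.33

3.33


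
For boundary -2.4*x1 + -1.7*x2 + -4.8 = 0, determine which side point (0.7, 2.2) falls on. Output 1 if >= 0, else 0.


Compute -2.4 * 0.7 + -1.7 * 2.2 + -4.8
= -1.68 + -3.74 + -4.8
= -10.22
Since -10.22 < 0, the point is on the negative side.

0


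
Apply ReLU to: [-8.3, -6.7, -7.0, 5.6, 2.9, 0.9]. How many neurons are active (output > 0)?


ReLU(x) = max(0, x) for each element:
ReLU(-8.3) = 0
ReLU(-6.7) = 0
ReLU(-7.0) = 0
ReLU(5.6) = 5.6
ReLU(2.9) = 2.9
ReLU(0.9) = 0.9
Active neurons (>0): 3

3


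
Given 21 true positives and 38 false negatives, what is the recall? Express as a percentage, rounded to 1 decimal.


Recall = TP / (TP + FN) * 100
= 21 / (21 + 38)
= 21 / 59
= 0.3559
= 35.6%

35.6


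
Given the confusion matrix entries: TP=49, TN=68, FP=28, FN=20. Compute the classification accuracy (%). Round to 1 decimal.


Accuracy = (TP + TN) / (TP + TN + FP + FN) * 100
= (49 + 68) / (49 + 68 + 28 + 20)
= 117 / 165
= 0.7091
= 70.9%

70.9


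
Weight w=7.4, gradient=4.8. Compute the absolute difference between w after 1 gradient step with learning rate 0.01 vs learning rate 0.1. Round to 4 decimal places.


With lr=0.01: w_new = 7.4 - 0.01 * 4.8 = 7.352
With lr=0.1: w_new = 7.4 - 0.1 * 4.8 = 6.92
Absolute difference = |7.352 - 6.92|
= 0.4320

0.4320


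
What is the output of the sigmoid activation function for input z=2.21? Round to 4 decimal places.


sigmoid(z) = 1 / (1 + exp(-z))
exp(-(2.21)) = exp(-2.21) = 0.1097
1 + 0.1097 = 1.1097
1 / 1.1097 = 0.9011

0.9011


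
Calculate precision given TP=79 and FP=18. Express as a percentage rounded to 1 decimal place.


Precision = TP / (TP + FP) * 100
= 79 / (79 + 18)
= 79 / 97
= 0.8144
= 81.4%

81.4


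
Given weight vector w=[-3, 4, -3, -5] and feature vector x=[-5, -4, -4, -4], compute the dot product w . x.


Element-wise products:
-3 * -5 = 15
4 * -4 = -16
-3 * -4 = 12
-5 * -4 = 20
Sum = 15 + -16 + 12 + 20
= 31

31


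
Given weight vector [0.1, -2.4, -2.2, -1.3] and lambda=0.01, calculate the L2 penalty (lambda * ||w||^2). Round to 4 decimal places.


Squaring each weight:
0.1^2 = 0.01
(-2.4)^2 = 5.76
(-2.2)^2 = 4.84
(-1.3)^2 = 1.69
Sum of squares = 12.3
Penalty = 0.01 * 12.3 = 0.1230

0.1230


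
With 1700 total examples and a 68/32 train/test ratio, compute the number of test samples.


Train samples = 1700 * 68% = 1156
Test samples = 1700 - 1156
= 544

544


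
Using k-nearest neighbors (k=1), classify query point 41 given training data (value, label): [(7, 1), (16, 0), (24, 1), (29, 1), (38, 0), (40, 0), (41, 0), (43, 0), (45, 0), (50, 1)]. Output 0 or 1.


Distances from query 41:
Point 41 (class 0): distance = 0
K=1 nearest neighbors: classes = [0]
Votes for class 1: 0 / 1
Majority vote => class 0

0


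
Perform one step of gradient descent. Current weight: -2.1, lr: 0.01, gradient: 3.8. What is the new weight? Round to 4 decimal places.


w_new = w_old - lr * gradient
= -2.1 - 0.01 * 3.8
= -2.1 - (0.038)
= -2.1380

-2.1380


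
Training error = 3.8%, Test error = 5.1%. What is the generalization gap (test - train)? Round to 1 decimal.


Generalization gap = test_error - train_error
= 5.1 - 3.8
= 1.3%
A small gap suggests good generalization.

1.3


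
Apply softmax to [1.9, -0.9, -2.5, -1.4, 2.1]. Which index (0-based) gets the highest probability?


Softmax is a monotonic transformation, so it preserves the argmax.
We need to find the index of the maximum logit.
Index 0: 1.9
Index 1: -0.9
Index 2: -2.5
Index 3: -1.4
Index 4: 2.1
Maximum logit = 2.1 at index 4

4


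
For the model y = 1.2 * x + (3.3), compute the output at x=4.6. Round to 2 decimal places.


y = 1.2 * 4.6 + (3.3)
= 5.52 + (3.3)
= 8.82

8.82


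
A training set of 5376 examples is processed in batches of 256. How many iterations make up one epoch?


Iterations per epoch = dataset_size / batch_size
= 5376 / 256
= 21

21


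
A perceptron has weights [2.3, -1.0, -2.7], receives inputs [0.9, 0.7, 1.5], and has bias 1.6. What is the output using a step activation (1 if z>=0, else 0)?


z = w . x + b
= 2.3*0.9 + -1.0*0.7 + -2.7*1.5 + 1.6
= 2.07 + -0.7 + -4.05 + 1.6
= -2.68 + 1.6
= -1.08
Since z = -1.08 < 0, output = 0

0


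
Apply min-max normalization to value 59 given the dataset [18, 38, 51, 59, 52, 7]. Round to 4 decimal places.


Min = 7, Max = 59
Range = 59 - 7 = 52
Scaled = (x - min) / (max - min)
= (59 - 7) / 52
= 52 / 52
= 1.0000

1.0000


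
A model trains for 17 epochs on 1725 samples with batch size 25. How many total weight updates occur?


Iterations per epoch = 1725 / 25 = 69
Total updates = iterations_per_epoch * epochs
= 69 * 17
= 1173

1173


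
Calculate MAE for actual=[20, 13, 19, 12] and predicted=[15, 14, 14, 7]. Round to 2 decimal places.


Absolute errors: [5, 1, 5, 5]
Sum of absolute errors = 16
MAE = 16 / 4 = 4.00

4.00


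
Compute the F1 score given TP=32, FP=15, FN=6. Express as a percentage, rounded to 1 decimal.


Precision = TP / (TP + FP) = 32 / 47 = 0.6809
Recall = TP / (TP + FN) = 32 / 38 = 0.8421
F1 = 2 * P * R / (P + R)
= 2 * 0.6809 * 0.8421 / (0.6809 + 0.8421)
= 1.1467 / 1.523
= 0.7529
As percentage: 75.3%

75.3


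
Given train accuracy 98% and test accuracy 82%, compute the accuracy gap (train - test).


Gap = train_accuracy - test_accuracy
= 98 - 82
= 16%
This gap suggests the model is overfitting.

16


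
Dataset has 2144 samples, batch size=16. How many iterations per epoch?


Iterations per epoch = dataset_size / batch_size
= 2144 / 16
= 134

134


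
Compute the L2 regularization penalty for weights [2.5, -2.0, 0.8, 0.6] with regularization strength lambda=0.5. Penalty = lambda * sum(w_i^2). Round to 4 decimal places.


Squaring each weight:
2.5^2 = 6.25
(-2.0)^2 = 4.0
0.8^2 = 0.64
0.6^2 = 0.36
Sum of squares = 11.25
Penalty = 0.5 * 11.25 = 5.6250

5.6250


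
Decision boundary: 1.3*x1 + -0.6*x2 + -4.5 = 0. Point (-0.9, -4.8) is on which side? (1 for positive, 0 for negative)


Compute 1.3 * -0.9 + -0.6 * -4.8 + -4.5
= -1.17 + 2.88 + -4.5
= -2.79
Since -2.79 < 0, the point is on the negative side.

0


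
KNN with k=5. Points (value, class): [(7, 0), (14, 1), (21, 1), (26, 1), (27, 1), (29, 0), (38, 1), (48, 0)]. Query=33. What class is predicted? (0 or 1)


Distances from query 33:
Point 29 (class 0): distance = 4
Point 38 (class 1): distance = 5
Point 27 (class 1): distance = 6
Point 26 (class 1): distance = 7
Point 21 (class 1): distance = 12
K=5 nearest neighbors: classes = [0, 1, 1, 1, 1]
Votes for class 1: 4 / 5
Majority vote => class 1

1


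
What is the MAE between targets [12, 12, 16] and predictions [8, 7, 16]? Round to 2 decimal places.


Absolute errors: [4, 5, 0]
Sum of absolute errors = 9
MAE = 9 / 3 = 3.00

3.00


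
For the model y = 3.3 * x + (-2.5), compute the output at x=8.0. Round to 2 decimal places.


y = 3.3 * 8.0 + (-2.5)
= 26.4 + (-2.5)
= 23.90

23.90


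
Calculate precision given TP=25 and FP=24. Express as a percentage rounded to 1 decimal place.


Precision = TP / (TP + FP) * 100
= 25 / (25 + 24)
= 25 / 49
= 0.5102
= 51.0%

51.0


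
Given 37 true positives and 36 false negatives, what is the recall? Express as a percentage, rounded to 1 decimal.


Recall = TP / (TP + FN) * 100
= 37 / (37 + 36)
= 37 / 73
= 0.5068
= 50.7%

50.7


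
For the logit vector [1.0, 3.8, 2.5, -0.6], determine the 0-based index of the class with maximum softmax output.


Softmax is a monotonic transformation, so it preserves the argmax.
We need to find the index of the maximum logit.
Index 0: 1.0
Index 1: 3.8
Index 2: 2.5
Index 3: -0.6
Maximum logit = 3.8 at index 1

1


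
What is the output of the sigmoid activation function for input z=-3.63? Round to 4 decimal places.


sigmoid(z) = 1 / (1 + exp(-z))
exp(-(-3.63)) = exp(3.63) = 37.7128
1 + 37.7128 = 38.7128
1 / 38.7128 = 0.0258

0.0258


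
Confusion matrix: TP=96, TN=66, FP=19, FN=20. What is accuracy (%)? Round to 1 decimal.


Accuracy = (TP + TN) / (TP + TN + FP + FN) * 100
= (96 + 66) / (96 + 66 + 19 + 20)
= 162 / 201
= 0.806
= 80.6%

80.6


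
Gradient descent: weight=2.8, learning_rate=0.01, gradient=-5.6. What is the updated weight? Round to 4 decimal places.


w_new = w_old - lr * gradient
= 2.8 - 0.01 * -5.6
= 2.8 - (-0.056)
= 2.8560

2.8560


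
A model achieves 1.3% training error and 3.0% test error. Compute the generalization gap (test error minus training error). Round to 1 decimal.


Generalization gap = test_error - train_error
= 3.0 - 1.3
= 1.7%
A small gap suggests good generalization.

1.7


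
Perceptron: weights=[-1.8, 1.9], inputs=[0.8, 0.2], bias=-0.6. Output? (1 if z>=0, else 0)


z = w . x + b
= -1.8*0.8 + 1.9*0.2 + -0.6
= -1.44 + 0.38 + -0.6
= -1.06 + -0.6
= -1.66
Since z = -1.66 < 0, output = 0

0


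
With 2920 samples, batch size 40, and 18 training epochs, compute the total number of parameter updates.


Iterations per epoch = 2920 / 40 = 73
Total updates = iterations_per_epoch * epochs
= 73 * 18
= 1314

1314


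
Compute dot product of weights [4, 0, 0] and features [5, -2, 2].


Element-wise products:
4 * 5 = 20
0 * -2 = 0
0 * 2 = 0
Sum = 20 + 0 + 0
= 20

20


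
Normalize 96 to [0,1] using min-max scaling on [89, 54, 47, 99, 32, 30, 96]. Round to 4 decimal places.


Min = 30, Max = 99
Range = 99 - 30 = 69
Scaled = (x - min) / (max - min)
= (96 - 30) / 69
= 66 / 69
= 0.9565

0.9565


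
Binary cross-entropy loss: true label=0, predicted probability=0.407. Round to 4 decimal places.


For y=0: Loss = -log(1-p)
= -log(1 - 0.407)
= -log(0.593)
= -(-0.5226)
= 0.5226

0.5226


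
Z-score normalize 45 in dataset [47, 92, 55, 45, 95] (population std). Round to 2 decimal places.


Mean = (47 + 92 + 55 + 45 + 95) / 5 = 66.8
Variance = sum((x_i - mean)^2) / n = 487.36
Std = sqrt(487.36) = 22.0762
Z = (x - mean) / std
= (45 - 66.8) / 22.0762
= -21.8 / 22.0762
= -0.99

-0.99


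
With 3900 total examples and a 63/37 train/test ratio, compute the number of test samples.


Train samples = 3900 * 63% = 2457
Test samples = 3900 - 2457
= 1443

1443


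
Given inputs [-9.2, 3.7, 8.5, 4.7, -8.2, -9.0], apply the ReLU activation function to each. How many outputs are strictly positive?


ReLU(x) = max(0, x) for each element:
ReLU(-9.2) = 0
ReLU(3.7) = 3.7
ReLU(8.5) = 8.5
ReLU(4.7) = 4.7
ReLU(-8.2) = 0
ReLU(-9.0) = 0
Active neurons (>0): 3

3


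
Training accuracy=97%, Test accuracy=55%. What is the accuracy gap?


Gap = train_accuracy - test_accuracy
= 97 - 55
= 42%
This large gap strongly indicates overfitting.

42


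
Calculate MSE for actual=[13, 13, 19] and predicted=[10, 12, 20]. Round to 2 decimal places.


Differences: [3, 1, -1]
Squared errors: [9, 1, 1]
Sum of squared errors = 11
MSE = 11 / 3 = 3.67

3.67


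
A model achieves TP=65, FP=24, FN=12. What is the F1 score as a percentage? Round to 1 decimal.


Precision = TP / (TP + FP) = 65 / 89 = 0.7303
Recall = TP / (TP + FN) = 65 / 77 = 0.8442
F1 = 2 * P * R / (P + R)
= 2 * 0.7303 * 0.8442 / (0.7303 + 0.8442)
= 1.233 / 1.5745
= 0.7831
As percentage: 78.3%

78.3


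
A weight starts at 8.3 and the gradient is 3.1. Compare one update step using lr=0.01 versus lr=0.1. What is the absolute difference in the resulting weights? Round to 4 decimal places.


With lr=0.01: w_new = 8.3 - 0.01 * 3.1 = 8.269
With lr=0.1: w_new = 8.3 - 0.1 * 3.1 = 7.99
Absolute difference = |8.269 - 7.99|
= 0.2790

0.2790


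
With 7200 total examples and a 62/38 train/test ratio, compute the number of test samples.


Train samples = 7200 * 62% = 4464
Test samples = 7200 - 4464
= 2736

2736


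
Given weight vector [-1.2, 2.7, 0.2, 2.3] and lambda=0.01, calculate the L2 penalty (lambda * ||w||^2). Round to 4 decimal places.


Squaring each weight:
(-1.2)^2 = 1.44
2.7^2 = 7.29
0.2^2 = 0.04
2.3^2 = 5.29
Sum of squares = 14.06
Penalty = 0.01 * 14.06 = 0.1406

0.1406


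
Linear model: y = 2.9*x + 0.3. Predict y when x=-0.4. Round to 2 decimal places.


y = 2.9 * -0.4 + (0.3)
= -1.16 + (0.3)
= -0.86

-0.86


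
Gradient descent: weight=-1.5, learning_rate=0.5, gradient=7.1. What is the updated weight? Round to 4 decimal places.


w_new = w_old - lr * gradient
= -1.5 - 0.5 * 7.1
= -1.5 - (3.55)
= -5.0500

-5.0500


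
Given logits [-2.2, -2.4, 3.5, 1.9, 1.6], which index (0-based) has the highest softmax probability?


Softmax is a monotonic transformation, so it preserves the argmax.
We need to find the index of the maximum logit.
Index 0: -2.2
Index 1: -2.4
Index 2: 3.5
Index 3: 1.9
Index 4: 1.6
Maximum logit = 3.5 at index 2

2


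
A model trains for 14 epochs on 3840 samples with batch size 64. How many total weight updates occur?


Iterations per epoch = 3840 / 64 = 60
Total updates = iterations_per_epoch * epochs
= 60 * 14
= 840

840


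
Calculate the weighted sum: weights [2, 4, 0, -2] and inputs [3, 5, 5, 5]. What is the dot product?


Element-wise products:
2 * 3 = 6
4 * 5 = 20
0 * 5 = 0
-2 * 5 = -10
Sum = 6 + 20 + 0 + -10
= 16

16


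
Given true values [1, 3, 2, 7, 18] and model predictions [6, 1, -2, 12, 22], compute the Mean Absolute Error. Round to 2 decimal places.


Absolute errors: [5, 2, 4, 5, 4]
Sum of absolute errors = 20
MAE = 20 / 5 = 4.00

4.00


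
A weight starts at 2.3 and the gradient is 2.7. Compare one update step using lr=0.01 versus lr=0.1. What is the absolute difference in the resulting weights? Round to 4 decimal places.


With lr=0.01: w_new = 2.3 - 0.01 * 2.7 = 2.273
With lr=0.1: w_new = 2.3 - 0.1 * 2.7 = 2.03
Absolute difference = |2.273 - 2.03|
= 0.2430

0.2430


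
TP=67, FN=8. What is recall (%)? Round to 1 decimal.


Recall = TP / (TP + FN) * 100
= 67 / (67 + 8)
= 67 / 75
= 0.8933
= 89.3%

89.3


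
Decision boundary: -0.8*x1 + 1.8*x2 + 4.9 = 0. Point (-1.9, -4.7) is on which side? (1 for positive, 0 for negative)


Compute -0.8 * -1.9 + 1.8 * -4.7 + 4.9
= 1.52 + -8.46 + 4.9
= -2.04
Since -2.04 < 0, the point is on the negative side.

0


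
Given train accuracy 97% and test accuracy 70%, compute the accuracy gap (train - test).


Gap = train_accuracy - test_accuracy
= 97 - 70
= 27%
This large gap strongly indicates overfitting.

27


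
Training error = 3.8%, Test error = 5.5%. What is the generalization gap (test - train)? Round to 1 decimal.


Generalization gap = test_error - train_error
= 5.5 - 3.8
= 1.7%
A small gap suggests good generalization.

1.7


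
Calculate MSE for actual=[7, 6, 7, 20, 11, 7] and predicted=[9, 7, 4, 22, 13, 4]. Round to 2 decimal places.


Differences: [-2, -1, 3, -2, -2, 3]
Squared errors: [4, 1, 9, 4, 4, 9]
Sum of squared errors = 31
MSE = 31 / 6 = 5.17

5.17
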